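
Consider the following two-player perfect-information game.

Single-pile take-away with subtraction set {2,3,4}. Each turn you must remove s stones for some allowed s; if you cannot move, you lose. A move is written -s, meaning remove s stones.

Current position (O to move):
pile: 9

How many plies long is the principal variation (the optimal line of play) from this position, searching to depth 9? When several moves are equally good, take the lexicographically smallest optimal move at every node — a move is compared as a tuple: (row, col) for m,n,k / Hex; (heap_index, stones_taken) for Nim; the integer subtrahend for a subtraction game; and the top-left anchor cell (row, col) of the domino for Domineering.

PV length from [9]: 3 plies

p1 O@[9]: -2[7]+1* -3[6]+1 -4[5]-1
p2 X@[7]: -2[5]-1* -3[4]-1 -4[3]-1
p3 O@[5]: -2[3]-1 -3[2]-1 -4[1]+1*
p4 X@[1] terminal -1; root [9] d9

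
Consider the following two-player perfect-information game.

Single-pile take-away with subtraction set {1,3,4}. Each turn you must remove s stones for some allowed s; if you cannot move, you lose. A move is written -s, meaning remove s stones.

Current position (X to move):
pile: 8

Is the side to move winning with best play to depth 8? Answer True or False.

ply 1, X at 8 | -1=+1→7*; -3=-1→5; -4=-1→4
ply 2, O at 7 | -1=-1→6*; -3=-1→4; -4=-1→3
ply 3, X at 6 | -1=-1→5; -3=-1→3; -4=+1→2*
ply 4, O at 2 | -1=-1→1*
ply 5, X at 1 | -1=+1→0*
ply 6: 0 is terminal -1 (O); from 8 depth 8

X winning at [8]: True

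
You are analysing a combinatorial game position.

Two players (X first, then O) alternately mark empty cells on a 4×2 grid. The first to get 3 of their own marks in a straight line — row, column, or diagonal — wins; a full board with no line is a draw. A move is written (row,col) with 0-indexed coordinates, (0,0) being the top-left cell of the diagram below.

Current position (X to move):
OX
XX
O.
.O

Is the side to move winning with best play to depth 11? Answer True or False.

p1 X@[OX/XX/O./.O]: (2,1)[OX/XX/OX/.O]+1* (3,0)[OX/XX/O./XO]+0
p2 O@[OX/XX/OX/.O] terminal -1; root [OX/XX/O./.O] d11

X winning at [OX/XX/O./.O]: True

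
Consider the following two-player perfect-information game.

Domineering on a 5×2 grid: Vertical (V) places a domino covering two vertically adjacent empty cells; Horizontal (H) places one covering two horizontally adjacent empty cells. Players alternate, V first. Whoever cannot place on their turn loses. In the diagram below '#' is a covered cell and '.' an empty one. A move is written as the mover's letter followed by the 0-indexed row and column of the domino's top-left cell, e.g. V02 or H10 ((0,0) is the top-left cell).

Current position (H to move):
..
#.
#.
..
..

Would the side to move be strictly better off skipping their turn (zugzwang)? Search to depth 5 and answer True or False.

zugzwang(../#./#./../.., H) = False

p1 H@[../#./#./../..]: H00[##/#./#./../..]-1 H30[../#./#./##/..]+1* H40[../#./#./../##]+1
p2 V@[../#./#./##/..]: V01[.#/##/#./##/..]-1* V11[../##/##/##/..]-1
p3 H@[.#/##/#./##/..]: H40[.#/##/#./##/##]+1*
p4 V@[.#/##/#./##/##] terminal -1; root [../#./#./../..] d5
if H skipped the turn, V would face:
~ p1 V@[../#./#./../..]: V01[.#/##/#./../..]-1 V11[../##/##/../..]-1 V21[../#./##/.#/..]+1* V30[../#./#./#./#.]+1 V31[../#./#./.#/.#]+1
~ p2 H@[../#./##/.#/..]: H00[##/#./##/.#/..]-1* H40[../#./##/.#/##]-1
~ p3 V@[##/#./##/.#/..]: V30[##/#./##/##/#.]+1*
~ p4 H@[##/#./##/##/#.] terminal -1; root [../#./#./../..] d5
compare (H): move=+1 vs pass=-1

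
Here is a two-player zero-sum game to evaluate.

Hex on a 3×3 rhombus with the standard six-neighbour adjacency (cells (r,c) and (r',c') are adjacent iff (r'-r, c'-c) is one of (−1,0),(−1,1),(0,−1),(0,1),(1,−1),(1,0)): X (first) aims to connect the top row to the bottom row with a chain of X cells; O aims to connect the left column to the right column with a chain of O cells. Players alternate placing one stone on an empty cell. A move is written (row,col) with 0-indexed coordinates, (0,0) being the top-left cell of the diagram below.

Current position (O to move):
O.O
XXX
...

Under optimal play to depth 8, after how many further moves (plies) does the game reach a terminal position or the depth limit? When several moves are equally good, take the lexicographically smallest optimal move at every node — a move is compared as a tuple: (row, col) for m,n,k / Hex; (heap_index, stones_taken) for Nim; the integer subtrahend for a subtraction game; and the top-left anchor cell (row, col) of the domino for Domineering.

PV length from [O.O/XXX/...]: 1 ply

[O.O/XXX/...] O move#1: (0,1):+1/OOO/XXX/...*, (2,0):-1/O.O/XXX/O.., (2,1):-1/O.O/XXX/.O., (2,2):-1/O.O/XXX/..O
[OOO/XXX/...] end (terminal -1, X#2); searched O.O/XXX/... to 8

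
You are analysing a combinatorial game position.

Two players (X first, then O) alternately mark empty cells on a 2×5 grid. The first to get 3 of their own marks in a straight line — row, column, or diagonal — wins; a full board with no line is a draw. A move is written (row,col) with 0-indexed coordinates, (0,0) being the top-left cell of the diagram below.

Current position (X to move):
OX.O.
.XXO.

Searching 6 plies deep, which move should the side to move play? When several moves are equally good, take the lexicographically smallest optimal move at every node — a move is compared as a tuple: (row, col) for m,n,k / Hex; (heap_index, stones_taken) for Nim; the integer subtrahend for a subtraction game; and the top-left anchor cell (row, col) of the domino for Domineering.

ply 1, X at OX.O./.XXO. | (0,2)=+0→OXXO./.XXO.; (0,4)=+0→OX.OX/.XXO.; (1,0)=+1→OX.O./XXXO.*; (1,4)=+0→OX.O./.XXOX
ply 2: OX.O./XXXO. is terminal -1 (O); from OX.O./.XXO. depth 6

X's best at [OX.O./.XXO.]: (1,0)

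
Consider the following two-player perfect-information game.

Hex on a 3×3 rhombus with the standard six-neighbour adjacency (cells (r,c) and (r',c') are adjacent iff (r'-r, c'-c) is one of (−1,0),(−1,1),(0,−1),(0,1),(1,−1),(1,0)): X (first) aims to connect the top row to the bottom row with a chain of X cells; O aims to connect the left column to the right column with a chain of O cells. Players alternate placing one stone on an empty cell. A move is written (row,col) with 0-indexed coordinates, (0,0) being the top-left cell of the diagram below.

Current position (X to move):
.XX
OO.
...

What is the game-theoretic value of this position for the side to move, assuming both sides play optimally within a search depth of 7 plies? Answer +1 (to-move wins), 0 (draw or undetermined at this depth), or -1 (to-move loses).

value(.XX/OO./..., X) = +1

p1 X@[.XX/OO./...]: (0,0)[XXX/OO./...]-1 (1,2)[.XX/OOX/...]+1* (2,0)[.XX/OO./X..]-1 (2,1)[.XX/OO./.X.]-1 (2,2)[.XX/OO./..X]-1
p2 O@[.XX/OOX/...]: (0,0)[OXX/OOX/...]-1* (2,0)[.XX/OOX/O..]-1 (2,1)[.XX/OOX/.O.]-1 (2,2)[.XX/OOX/..O]-1
p3 X@[OXX/OOX/...]: (2,0)[OXX/OOX/X..]+1* (2,1)[OXX/OOX/.X.]+1 (2,2)[OXX/OOX/..X]+1
p4 O@[OXX/OOX/X..]: (2,1)[OXX/OOX/XO.]-1* (2,2)[OXX/OOX/X.O]-1
p5 X@[OXX/OOX/XO.]: (2,2)[OXX/OOX/XOX]+1*
p6 O@[OXX/OOX/XOX] terminal -1; root [.XX/OO./...] d7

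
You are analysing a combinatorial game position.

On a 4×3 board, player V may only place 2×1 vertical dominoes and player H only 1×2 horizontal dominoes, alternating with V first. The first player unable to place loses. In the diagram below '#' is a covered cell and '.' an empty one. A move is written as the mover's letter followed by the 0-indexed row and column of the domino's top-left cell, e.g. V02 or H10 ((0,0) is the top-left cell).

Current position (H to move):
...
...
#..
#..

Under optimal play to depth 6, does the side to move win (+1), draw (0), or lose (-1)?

[.../.../#../#..] H move#1: H00:-1/##./.../#../#..*, H01:-1/.##/.../#../#.., H10:-1/.../##./#../#.., H11:-1/.../.##/#../#.., H21:-1/.../.../###/#.., H31:-1/.../.../#../###
[##./.../#../#..] V move#2: V02:-1/###/..#/#../#.., V11:+1/##./.#./##./#..*, V12:+1/##./..#/#.#/#.., V21:+1/##./.../##./##., V22:+1/##./.../#.#/#.#
[##./.#./##./#..] H move#3: H31:-1/##./.#./##./###*
[##./.#./##./###] V move#4: V02:+1/###/.##/##./###*, V12:+1/##./.##/###/###
[###/.##/##./###] end (terminal -1, H#5); searched .../.../#../#.. to 6

value(.../.../#../#.., H) = -1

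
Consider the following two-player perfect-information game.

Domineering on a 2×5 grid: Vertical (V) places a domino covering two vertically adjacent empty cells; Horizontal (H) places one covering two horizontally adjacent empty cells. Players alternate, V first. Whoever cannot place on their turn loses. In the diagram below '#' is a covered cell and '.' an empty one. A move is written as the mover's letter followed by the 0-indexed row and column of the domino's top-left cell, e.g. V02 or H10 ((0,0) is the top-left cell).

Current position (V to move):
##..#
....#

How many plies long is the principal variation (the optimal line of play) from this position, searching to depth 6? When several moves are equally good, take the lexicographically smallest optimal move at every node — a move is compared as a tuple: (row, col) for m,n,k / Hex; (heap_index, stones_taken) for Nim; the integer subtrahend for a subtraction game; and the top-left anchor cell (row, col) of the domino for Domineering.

PV length from [##..#/....#]: 3 plies

p1 V@[##..#/....#]: V02[###.#/..#.#]+1* V03[##.##/...##]-1
p2 H@[###.#/..#.#]: H10[###.#/###.#]-1*
p3 V@[###.#/###.#]: V03[#####/#####]+1*
p4 H@[#####/#####] terminal -1; root [##..#/....#] d6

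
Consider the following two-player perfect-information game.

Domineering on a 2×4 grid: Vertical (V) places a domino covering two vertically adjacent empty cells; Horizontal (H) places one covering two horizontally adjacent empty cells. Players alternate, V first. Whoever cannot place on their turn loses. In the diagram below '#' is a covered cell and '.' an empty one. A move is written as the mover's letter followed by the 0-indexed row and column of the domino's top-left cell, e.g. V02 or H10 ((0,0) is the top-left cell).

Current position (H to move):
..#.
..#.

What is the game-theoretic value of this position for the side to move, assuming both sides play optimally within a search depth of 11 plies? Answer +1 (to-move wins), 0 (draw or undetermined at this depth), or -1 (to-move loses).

p1 H@[..#./..#.]: H00[###./..#.]+1* H10[..#./###.]+1
p2 V@[###./..#.]: V03[####/..##]-1*
p3 H@[####/..##]: H10[####/####]+1*
p4 V@[####/####] terminal -1; root [..#./..#.] d11

value(..#./..#., H) = +1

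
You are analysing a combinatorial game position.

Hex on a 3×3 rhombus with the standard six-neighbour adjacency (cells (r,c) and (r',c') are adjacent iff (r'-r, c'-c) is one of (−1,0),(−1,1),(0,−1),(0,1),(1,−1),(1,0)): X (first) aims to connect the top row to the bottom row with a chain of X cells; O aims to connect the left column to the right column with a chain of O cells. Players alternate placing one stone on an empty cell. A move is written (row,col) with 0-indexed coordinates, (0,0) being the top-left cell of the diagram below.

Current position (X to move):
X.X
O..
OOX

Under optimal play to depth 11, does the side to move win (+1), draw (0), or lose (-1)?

p1 X@[X.X/O../OOX]: (0,1)[XXX/O../OOX]-1 (1,1)[X.X/OX./OOX]-1 (1,2)[X.X/O.X/OOX]+1*
p2 O@[X.X/O.X/OOX] terminal -1; root [X.X/O../OOX] d11

value(X.X/O../OOX, X) = +1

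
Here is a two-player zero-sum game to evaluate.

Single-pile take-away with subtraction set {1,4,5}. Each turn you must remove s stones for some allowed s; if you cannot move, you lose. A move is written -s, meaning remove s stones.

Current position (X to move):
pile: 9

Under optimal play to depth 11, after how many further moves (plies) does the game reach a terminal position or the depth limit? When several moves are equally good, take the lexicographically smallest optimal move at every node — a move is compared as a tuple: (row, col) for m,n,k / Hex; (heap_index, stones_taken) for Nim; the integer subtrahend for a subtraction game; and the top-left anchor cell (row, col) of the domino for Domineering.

PV length from [9]: 5 plies

p1 X@[9]: -1[8]+1* -4[5]-1 -5[4]-1
p2 O@[8]: -1[7]-1* -4[4]-1 -5[3]-1
p3 X@[7]: -1[6]-1 -4[3]-1 -5[2]+1*
p4 O@[2]: -1[1]-1*
p5 X@[1]: -1[0]+1*
p6 O@[0] terminal -1; root [9] d11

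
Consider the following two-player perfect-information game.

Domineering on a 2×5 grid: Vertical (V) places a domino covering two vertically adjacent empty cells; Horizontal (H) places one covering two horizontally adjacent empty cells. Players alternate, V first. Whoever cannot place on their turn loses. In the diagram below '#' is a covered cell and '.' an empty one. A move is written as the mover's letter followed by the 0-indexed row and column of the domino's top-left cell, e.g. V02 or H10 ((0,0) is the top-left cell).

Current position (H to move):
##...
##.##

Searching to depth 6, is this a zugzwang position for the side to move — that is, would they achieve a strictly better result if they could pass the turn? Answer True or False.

zugzwang(##.../##.##, H) = False

[##.../##.##] H move#1: H02:+1/####./##.##*, H03:-1/##.##/##.##
[####./##.##] end (terminal -1, V#2); searched ##.../##.## to 6
pass branch (V moves first from the same position):
  | [##.../##.##] V move#1: V02:-1/###../#####*
  | [###../#####] H move#2: H03:+1/#####/#####*
  | [#####/#####] end (terminal -1, V#3); searched ##.../##.## to 6
H moving scores +1; H passing scores +1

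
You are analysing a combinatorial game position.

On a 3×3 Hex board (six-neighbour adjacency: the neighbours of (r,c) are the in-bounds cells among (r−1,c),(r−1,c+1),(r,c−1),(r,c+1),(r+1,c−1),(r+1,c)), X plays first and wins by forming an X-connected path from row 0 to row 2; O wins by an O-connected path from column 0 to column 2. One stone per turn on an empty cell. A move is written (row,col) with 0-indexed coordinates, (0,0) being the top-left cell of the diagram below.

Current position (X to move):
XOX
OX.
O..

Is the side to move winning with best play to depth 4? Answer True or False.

X winning at [XOX/OX./O..]: True

p1 X@[XOX/OX./O..]: (1,2)[XOX/OXX/O..]+1* (2,1)[XOX/OX./OX.]+1 (2,2)[XOX/OX./O.X]+1
p2 O@[XOX/OXX/O..]: (2,1)[XOX/OXX/OO.]-1* (2,2)[XOX/OXX/O.O]-1
p3 X@[XOX/OXX/OO.]: (2,2)[XOX/OXX/OOX]+1*
p4 O@[XOX/OXX/OOX] terminal -1; root [XOX/OX./O..] d4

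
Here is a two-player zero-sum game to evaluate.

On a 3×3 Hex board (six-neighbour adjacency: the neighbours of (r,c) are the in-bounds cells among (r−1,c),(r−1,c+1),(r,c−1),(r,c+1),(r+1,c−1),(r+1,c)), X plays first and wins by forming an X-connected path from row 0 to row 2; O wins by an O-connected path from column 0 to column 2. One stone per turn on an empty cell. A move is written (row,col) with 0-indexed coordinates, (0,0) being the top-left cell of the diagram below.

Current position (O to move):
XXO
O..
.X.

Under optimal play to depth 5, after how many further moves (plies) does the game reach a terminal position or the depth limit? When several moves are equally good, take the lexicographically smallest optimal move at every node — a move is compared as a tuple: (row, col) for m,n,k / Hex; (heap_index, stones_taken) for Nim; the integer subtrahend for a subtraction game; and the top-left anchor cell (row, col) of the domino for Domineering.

PV length from [XXO/O../.X.]: 1 ply

[XXO/O../.X.] O move#1: (1,1):+1/XXO/OO./.X.*, (1,2):-1/XXO/O.O/.X., (2,0):-1/XXO/O../OX., (2,2):-1/XXO/O../.XO
[XXO/OO./.X.] end (terminal -1, X#2); searched XXO/O../.X. to 5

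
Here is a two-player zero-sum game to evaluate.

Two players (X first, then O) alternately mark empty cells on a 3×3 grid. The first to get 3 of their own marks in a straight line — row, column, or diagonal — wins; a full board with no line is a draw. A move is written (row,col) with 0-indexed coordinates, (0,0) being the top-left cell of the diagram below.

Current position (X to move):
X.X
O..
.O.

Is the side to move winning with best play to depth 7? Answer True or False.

p1 X@[X.X/O../.O.]: (0,1)[XXX/O../.O.]+1* (1,1)[X.X/OX./.O.]+1 (1,2)[X.X/O.X/.O.]+1 (2,0)[X.X/O../XO.]+1 (2,2)[X.X/O../.OX]+1
p2 O@[XXX/O../.O.] terminal -1; root [X.X/O../.O.] d7

X winning at [X.X/O../.O.]: True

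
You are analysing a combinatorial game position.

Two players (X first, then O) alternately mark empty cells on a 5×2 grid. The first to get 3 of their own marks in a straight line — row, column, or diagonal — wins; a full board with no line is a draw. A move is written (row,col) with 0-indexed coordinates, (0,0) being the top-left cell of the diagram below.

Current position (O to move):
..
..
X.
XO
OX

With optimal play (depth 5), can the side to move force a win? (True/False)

p1 O@[../../X./XO/OX]: (0,0)[O./../X./XO/OX]-1 (0,1)[.O/../X./XO/OX]-1 (1,0)[../O./X./XO/OX]+0* (1,1)[../.O/X./XO/OX]-1 (2,1)[../../XO/XO/OX]-1
p2 X@[../O./X./XO/OX]: (0,0)[X./O./X./XO/OX]+0* (0,1)[.X/O./X./XO/OX]+0 (1,1)[../OX/X./XO/OX]+0 (2,1)[../O./XX/XO/OX]+0
p3 O@[X./O./X./XO/OX]: (0,1)[XO/O./X./XO/OX]+0* (1,1)[X./OO/X./XO/OX]+0 (2,1)[X./O./XO/XO/OX]+0
p4 X@[XO/O./X./XO/OX]: (1,1)[XO/OX/X./XO/OX]+0* (2,1)[XO/O./XX/XO/OX]+0
p5 O@[XO/OX/X./XO/OX]: (2,1)[XO/OX/XO/XO/OX]+0*
p6 X@[XO/OX/XO/XO/OX] terminal +0; root [../../X./XO/OX] d5

O winning at [../../X./XO/OX]: False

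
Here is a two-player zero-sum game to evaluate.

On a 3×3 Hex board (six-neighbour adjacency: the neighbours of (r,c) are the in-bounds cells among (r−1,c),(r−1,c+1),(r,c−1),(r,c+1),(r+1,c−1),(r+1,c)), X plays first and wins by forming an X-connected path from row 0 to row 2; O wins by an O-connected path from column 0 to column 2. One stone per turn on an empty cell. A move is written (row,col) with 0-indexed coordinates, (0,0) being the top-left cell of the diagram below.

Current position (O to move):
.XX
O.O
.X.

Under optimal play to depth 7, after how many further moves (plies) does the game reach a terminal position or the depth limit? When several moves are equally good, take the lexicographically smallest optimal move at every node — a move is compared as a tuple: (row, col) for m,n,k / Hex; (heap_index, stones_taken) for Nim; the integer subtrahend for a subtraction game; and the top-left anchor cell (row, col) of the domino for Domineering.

PV length from [.XX/O.O/.X.]: 1 ply

[.XX/O.O/.X.] O move#1: (0,0):-1/OXX/O.O/.X., (1,1):+1/.XX/OOO/.X.*, (2,0):-1/.XX/O.O/OX., (2,2):-1/.XX/O.O/.XO
[.XX/OOO/.X.] end (terminal -1, X#2); searched .XX/O.O/.X. to 7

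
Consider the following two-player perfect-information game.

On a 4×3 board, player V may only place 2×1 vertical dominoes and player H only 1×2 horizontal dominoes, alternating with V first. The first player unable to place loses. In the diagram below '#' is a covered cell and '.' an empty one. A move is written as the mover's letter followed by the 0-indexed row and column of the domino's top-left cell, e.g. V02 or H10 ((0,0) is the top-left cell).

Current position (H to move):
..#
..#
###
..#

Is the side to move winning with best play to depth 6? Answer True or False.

H winning at [..#/..#/###/..#]: True

p1 H@[..#/..#/###/..#]: H00[###/..#/###/..#]+1* H10[..#/###/###/..#]+1 H30[..#/..#/###/###]-1
p2 V@[###/..#/###/..#] terminal -1; root [..#/..#/###/..#] d6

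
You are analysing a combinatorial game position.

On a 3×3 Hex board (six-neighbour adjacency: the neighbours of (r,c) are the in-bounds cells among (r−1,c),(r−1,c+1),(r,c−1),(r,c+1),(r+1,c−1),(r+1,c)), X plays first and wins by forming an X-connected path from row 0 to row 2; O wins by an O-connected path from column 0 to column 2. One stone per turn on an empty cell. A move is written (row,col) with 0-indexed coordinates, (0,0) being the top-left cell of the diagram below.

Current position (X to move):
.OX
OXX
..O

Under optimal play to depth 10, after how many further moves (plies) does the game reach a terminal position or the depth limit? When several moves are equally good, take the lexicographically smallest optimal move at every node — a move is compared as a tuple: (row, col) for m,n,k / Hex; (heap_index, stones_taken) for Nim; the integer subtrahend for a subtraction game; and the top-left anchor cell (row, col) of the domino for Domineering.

[.OX/OXX/..O] X move#1: (0,0):+1/XOX/OXX/..O*, (2,0):+1/.OX/OXX/X.O, (2,1):+1/.OX/OXX/.XO
[XOX/OXX/..O] O move#2: (2,0):-1/XOX/OXX/O.O*, (2,1):-1/XOX/OXX/.OO
[XOX/OXX/O.O] X move#3: (2,1):+1/XOX/OXX/OXO*
[XOX/OXX/OXO] end (terminal -1, O#4); searched .OX/OXX/..O to 10

PV length from [.OX/OXX/..O]: 3 plies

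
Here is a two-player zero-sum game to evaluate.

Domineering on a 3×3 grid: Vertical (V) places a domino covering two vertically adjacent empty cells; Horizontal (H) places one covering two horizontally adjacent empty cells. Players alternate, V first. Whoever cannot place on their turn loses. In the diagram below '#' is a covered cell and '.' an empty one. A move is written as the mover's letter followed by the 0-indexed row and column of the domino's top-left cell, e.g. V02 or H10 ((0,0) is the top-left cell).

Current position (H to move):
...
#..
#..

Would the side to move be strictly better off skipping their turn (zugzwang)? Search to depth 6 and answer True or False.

[.../#../#..] H move#1: H00:-1/##./#../#.., H01:-1/.##/#../#.., H11:+1/.../###/#..*, H21:-1/.../#../###
[.../###/#..] end (terminal -1, V#2); searched .../#../#.. to 6
if H skipped the turn, V would face:
~ [.../#../#..] V move#1: V01:+1/.#./##./#..*, V02:+1/..#/#.#/#.., V11:+1/.../##./##., V12:+1/.../#.#/#.#
~ [.#./##./#..] H move#2: H21:-1/.#./##./###*
~ [.#./##./###] V move#3: V02:+1/.##/###/###*
~ [.##/###/###] end (terminal -1, H#4); searched .../#../#.. to 6
compare (H): move=+1 vs pass=-1

zugzwang(.../#../#.., H) = False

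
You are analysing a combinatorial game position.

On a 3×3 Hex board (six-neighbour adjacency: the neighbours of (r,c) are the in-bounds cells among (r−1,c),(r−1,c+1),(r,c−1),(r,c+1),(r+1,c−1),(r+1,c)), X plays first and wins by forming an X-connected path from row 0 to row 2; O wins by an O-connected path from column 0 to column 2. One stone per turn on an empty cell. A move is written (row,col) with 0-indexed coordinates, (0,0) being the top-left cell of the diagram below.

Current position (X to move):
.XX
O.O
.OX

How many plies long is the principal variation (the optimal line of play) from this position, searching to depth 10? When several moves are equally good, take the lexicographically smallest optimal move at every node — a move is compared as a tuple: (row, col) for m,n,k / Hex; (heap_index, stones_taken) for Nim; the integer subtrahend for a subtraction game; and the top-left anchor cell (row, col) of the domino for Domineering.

ply 1, X at .XX/O.O/.OX | (0,0)=-1→XXX/O.O/.OX*; (1,1)=-1→.XX/OXO/.OX; (2,0)=-1→.XX/O.O/XOX
ply 2, O at XXX/O.O/.OX | (1,1)=+1→XXX/OOO/.OX*; (2,0)=+1→XXX/O.O/OOX
ply 3: XXX/OOO/.OX is terminal -1 (X); from .XX/O.O/.OX depth 10

PV length from [.XX/O.O/.OX]: 2 plies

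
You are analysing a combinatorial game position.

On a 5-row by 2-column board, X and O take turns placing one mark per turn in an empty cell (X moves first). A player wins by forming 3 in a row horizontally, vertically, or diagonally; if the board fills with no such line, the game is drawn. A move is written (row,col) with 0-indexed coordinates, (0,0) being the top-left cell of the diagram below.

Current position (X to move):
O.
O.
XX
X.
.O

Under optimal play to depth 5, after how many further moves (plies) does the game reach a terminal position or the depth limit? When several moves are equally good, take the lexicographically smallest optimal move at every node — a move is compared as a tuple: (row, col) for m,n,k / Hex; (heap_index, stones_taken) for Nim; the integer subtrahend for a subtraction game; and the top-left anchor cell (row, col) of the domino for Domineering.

ply 1, X at O./O./XX/X./.O | (0,1)=+1→OX/O./XX/X./.O*; (1,1)=+1→O./OX/XX/X./.O; (3,1)=+1→O./O./XX/XX/.O; (4,0)=+1→O./O./XX/X./XO
ply 2, O at OX/O./XX/X./.O | (1,1)=-1→OX/OO/XX/X./.O*; (3,1)=-1→OX/O./XX/XO/.O; (4,0)=-1→OX/O./XX/X./OO
ply 3, X at OX/OO/XX/X./.O | (3,1)=+0→OX/OO/XX/XX/.O; (4,0)=+1→OX/OO/XX/X./XO*
ply 4: OX/OO/XX/X./XO is terminal -1 (O); from O./O./XX/X./.O depth 5

PV length from [O./O./XX/X./.O]: 3 plies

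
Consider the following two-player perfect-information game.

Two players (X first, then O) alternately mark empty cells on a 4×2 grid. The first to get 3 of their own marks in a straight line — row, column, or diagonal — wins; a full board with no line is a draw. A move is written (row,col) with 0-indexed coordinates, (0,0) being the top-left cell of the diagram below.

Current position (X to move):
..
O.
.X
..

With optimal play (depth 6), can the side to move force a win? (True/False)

X winning at [../O./.X/..]: True

p1 X@[../O./.X/..]: (0,0)[X./O./.X/..]+0 (0,1)[.X/O./.X/..]+0 (1,1)[../OX/.X/..]+1* (2,0)[../O./XX/..]+0 (3,0)[../O./.X/X.]+0 (3,1)[../O./.X/.X]+0
p2 O@[../OX/.X/..]: (0,0)[O./OX/.X/..]-1* (0,1)[.O/OX/.X/..]-1 (2,0)[../OX/OX/..]-1 (3,0)[../OX/.X/O.]-1 (3,1)[../OX/.X/.O]-1
p3 X@[O./OX/.X/..]: (0,1)[OX/OX/.X/..]+1* (2,0)[O./OX/XX/..]+1 (3,0)[O./OX/.X/X.]-1 (3,1)[O./OX/.X/.X]+1
p4 O@[OX/OX/.X/..] terminal -1; root [../O./.X/..] d6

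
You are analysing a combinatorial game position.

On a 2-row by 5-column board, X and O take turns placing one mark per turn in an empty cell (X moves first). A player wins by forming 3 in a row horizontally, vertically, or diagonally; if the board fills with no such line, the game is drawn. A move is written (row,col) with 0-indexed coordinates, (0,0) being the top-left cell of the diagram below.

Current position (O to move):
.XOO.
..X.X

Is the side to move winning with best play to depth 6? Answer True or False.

O winning at [.XOO./..X.X]: True

p1 O@[.XOO./..X.X]: (0,0)[OXOO./..X.X]-1 (0,4)[.XOOO/..X.X]+1* (1,0)[.XOO./O.X.X]-1 (1,1)[.XOO./.OX.X]-1 (1,3)[.XOO./..XOX]+0
p2 X@[.XOOO/..X.X] terminal -1; root [.XOO./..X.X] d6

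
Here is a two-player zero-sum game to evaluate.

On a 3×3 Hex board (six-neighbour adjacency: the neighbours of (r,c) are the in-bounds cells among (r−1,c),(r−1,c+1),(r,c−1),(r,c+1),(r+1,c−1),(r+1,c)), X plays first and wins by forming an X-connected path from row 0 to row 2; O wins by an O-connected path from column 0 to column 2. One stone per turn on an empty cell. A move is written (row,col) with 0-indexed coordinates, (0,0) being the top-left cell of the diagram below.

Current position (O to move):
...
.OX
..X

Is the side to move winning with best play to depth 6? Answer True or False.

O winning at [.../.OX/..X]: True

p1 O@[.../.OX/..X]: (0,0)[O../.OX/..X]-1 (0,1)[.O./.OX/..X]-1 (0,2)[..O/.OX/..X]+1* (1,0)[.../OOX/..X]-1 (2,0)[.../.OX/O.X]-1 (2,1)[.../.OX/.OX]-1
p2 X@[..O/.OX/..X]: (0,0)[X.O/.OX/..X]-1* (0,1)[.XO/.OX/..X]-1 (1,0)[..O/XOX/..X]-1 (2,0)[..O/.OX/X.X]-1 (2,1)[..O/.OX/.XX]-1
p3 O@[X.O/.OX/..X]: (0,1)[XOO/.OX/..X]+1* (1,0)[X.O/OOX/..X]+1 (2,0)[X.O/.OX/O.X]+1 (2,1)[X.O/.OX/.OX]+1
p4 X@[XOO/.OX/..X]: (1,0)[XOO/XOX/..X]-1* (2,0)[XOO/.OX/X.X]-1 (2,1)[XOO/.OX/.XX]-1
p5 O@[XOO/XOX/..X]: (2,0)[XOO/XOX/O.X]+1* (2,1)[XOO/XOX/.OX]-1
p6 X@[XOO/XOX/O.X] terminal -1; root [.../.OX/..X] d6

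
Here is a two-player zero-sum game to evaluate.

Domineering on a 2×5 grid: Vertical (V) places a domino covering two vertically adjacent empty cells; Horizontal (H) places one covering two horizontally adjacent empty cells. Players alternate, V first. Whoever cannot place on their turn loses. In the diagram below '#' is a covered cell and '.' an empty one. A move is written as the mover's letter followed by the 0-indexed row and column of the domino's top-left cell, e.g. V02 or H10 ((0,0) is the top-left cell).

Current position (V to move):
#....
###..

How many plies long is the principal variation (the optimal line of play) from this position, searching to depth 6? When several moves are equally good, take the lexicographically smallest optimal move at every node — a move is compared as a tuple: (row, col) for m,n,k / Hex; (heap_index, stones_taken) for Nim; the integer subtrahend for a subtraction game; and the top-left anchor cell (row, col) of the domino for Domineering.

ply 1, V at #..../###.. | V03=+1→#..#./####.*; V04=-1→#...#/###.#
ply 2, H at #..#./####. | H01=-1→####./####.*
ply 3, V at ####./####. | V04=+1→#####/#####*
ply 4: #####/##### is terminal -1 (H); from #..../###.. depth 6

PV length from [#..../###..]: 3 plies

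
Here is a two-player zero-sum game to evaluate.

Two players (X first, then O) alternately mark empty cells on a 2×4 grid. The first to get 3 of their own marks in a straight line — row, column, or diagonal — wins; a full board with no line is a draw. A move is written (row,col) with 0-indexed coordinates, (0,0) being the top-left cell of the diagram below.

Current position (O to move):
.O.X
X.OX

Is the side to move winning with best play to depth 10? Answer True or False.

ply 1, O at .O.X/X.OX | (0,0)=+0→OO.X/X.OX*; (0,2)=+0→.OOX/X.OX; (1,1)=+0→.O.X/XOOX
ply 2, X at OO.X/X.OX | (0,2)=+0→OOXX/X.OX*; (1,1)=-1→OO.X/XXOX
ply 3, O at OOXX/X.OX | (1,1)=+0→OOXX/XOOX*
ply 4: OOXX/XOOX is terminal +0 (X); from .O.X/X.OX depth 10

O winning at [.O.X/X.OX]: False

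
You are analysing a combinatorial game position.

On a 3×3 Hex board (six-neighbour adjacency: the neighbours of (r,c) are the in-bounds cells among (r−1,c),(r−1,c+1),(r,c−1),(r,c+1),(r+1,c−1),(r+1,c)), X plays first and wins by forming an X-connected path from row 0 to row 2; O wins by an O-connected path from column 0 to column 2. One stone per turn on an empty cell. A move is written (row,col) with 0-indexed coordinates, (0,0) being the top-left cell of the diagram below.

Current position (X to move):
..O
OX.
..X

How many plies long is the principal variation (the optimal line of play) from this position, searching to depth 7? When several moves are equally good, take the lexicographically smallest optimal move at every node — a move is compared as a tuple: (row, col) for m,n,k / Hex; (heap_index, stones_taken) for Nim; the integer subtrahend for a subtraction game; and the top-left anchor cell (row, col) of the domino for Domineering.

PV length from [..O/OX./..X]: 3 plies

[..O/OX./..X] X move#1: (0,0):-1/X.O/OX./..X, (0,1):+1/.XO/OX./..X*, (1,2):-1/..O/OXX/..X, (2,0):-1/..O/OX./X.X, (2,1):-1/..O/OX./.XX
[.XO/OX./..X] O move#2: (0,0):-1/OXO/OX./..X*, (1,2):-1/.XO/OXO/..X, (2,0):-1/.XO/OX./O.X, (2,1):-1/.XO/OX./.OX
[OXO/OX./..X] X move#3: (1,2):+1/OXO/OXX/..X*, (2,0):+1/OXO/OX./X.X, (2,1):+1/OXO/OX./.XX
[OXO/OXX/..X] end (terminal -1, O#4); searched ..O/OX./..X to 7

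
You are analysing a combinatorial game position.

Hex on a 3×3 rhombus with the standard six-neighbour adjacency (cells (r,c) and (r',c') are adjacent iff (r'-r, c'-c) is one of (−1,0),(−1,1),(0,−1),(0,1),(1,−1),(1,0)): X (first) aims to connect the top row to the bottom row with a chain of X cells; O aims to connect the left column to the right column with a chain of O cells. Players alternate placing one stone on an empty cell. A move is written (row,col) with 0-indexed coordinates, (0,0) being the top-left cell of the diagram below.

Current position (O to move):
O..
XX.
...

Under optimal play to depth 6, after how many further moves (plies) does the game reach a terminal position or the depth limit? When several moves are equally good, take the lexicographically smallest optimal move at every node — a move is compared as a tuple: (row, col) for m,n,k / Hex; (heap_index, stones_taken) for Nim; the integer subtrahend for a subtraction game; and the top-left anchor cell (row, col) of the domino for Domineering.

PV length from [O../XX./...]: 4 plies

ply 1, O at O../XX./... | (0,1)=-1→OO./XX./...*; (0,2)=-1→O.O/XX./...; (1,2)=-1→O../XXO/...; (2,0)=-1→O../XX./O..; (2,1)=-1→O../XX./.O.; (2,2)=-1→O../XX./..O
ply 2, X at OO./XX./... | (0,2)=+1→OOX/XX./...*; (1,2)=-1→OO./XXX/...; (2,0)=-1→OO./XX./X..; (2,1)=-1→OO./XX./.X.; (2,2)=-1→OO./XX./..X
ply 3, O at OOX/XX./... | (1,2)=-1→OOX/XXO/...*; (2,0)=-1→OOX/XX./O..; (2,1)=-1→OOX/XX./.O.; (2,2)=-1→OOX/XX./..O
ply 4, X at OOX/XXO/... | (2,0)=+1→OOX/XXO/X..*; (2,1)=+1→OOX/XXO/.X.; (2,2)=+1→OOX/XXO/..X
ply 5: OOX/XXO/X.. is terminal -1 (O); from O../XX./... depth 6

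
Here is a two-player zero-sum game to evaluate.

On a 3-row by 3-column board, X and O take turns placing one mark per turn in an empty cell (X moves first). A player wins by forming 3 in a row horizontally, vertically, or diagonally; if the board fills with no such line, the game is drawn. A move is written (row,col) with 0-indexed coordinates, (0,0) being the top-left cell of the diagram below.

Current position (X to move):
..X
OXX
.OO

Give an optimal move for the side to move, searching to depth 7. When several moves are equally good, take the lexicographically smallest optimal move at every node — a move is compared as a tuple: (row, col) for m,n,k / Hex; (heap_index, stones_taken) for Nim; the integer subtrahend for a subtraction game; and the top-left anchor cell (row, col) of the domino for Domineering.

[..X/OXX/.OO] X move#1: (0,0):-1/X.X/OXX/.OO, (0,1):-1/.XX/OXX/.OO, (2,0):+1/..X/OXX/XOO*
[..X/OXX/XOO] end (terminal -1, O#2); searched ..X/OXX/.OO to 7

X's best at [..X/OXX/.OO]: (2,0)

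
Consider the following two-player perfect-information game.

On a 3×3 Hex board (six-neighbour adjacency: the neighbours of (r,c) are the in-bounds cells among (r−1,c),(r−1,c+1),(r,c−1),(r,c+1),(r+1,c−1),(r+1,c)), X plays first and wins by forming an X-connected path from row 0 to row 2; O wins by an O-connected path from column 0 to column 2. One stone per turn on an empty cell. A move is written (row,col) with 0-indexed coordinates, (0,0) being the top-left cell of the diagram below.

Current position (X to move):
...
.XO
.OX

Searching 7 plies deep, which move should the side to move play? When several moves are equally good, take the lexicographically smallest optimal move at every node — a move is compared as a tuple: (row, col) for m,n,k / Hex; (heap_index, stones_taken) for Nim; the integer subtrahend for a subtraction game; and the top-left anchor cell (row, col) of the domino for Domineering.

X's best at [.../.XO/.OX]: (2,0)

p1 X@[.../.XO/.OX]: (0,0)[X../.XO/.OX]-1 (0,1)[.X./.XO/.OX]-1 (0,2)[..X/.XO/.OX]-1 (1,0)[.../XXO/.OX]-1 (2,0)[.../.XO/XOX]+1*
p2 O@[.../.XO/XOX]: (0,0)[O../.XO/XOX]-1* (0,1)[.O./.XO/XOX]-1 (0,2)[..O/.XO/XOX]-1 (1,0)[.../OXO/XOX]-1
p3 X@[O../.XO/XOX]: (0,1)[OX./.XO/XOX]+1* (0,2)[O.X/.XO/XOX]+1 (1,0)[O../XXO/XOX]+1
p4 O@[OX./.XO/XOX] terminal -1; root [.../.XO/.OX] d7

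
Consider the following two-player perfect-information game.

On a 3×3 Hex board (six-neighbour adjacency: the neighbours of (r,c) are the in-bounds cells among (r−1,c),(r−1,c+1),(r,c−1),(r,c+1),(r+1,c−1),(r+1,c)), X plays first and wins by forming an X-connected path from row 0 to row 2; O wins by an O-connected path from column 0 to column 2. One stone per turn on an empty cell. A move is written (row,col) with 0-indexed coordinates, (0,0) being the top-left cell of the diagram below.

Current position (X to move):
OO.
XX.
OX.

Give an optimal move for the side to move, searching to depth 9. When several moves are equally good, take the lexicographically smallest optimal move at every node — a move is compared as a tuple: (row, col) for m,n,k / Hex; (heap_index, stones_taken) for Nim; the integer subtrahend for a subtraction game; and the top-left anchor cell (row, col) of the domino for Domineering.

p1 X@[OO./XX./OX.]: (0,2)[OOX/XX./OX.]+1* (1,2)[OO./XXX/OX.]-1 (2,2)[OO./XX./OXX]-1
p2 O@[OOX/XX./OX.] terminal -1; root [OO./XX./OX.] d9

X's best at [OO./XX./OX.]: (0,2)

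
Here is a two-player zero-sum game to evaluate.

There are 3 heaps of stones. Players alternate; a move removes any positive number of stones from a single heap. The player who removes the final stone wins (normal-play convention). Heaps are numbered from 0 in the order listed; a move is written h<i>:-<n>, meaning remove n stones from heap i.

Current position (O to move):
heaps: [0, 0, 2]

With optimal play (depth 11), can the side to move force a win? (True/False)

[(0,0,2)] O move#1: h2:-1:-1/(0,0,1), h2:-2:+1/(0,0,0)*
[(0,0,0)] end (terminal -1, X#2); searched (0,0,2) to 11

O winning at [(0,0,2)]: True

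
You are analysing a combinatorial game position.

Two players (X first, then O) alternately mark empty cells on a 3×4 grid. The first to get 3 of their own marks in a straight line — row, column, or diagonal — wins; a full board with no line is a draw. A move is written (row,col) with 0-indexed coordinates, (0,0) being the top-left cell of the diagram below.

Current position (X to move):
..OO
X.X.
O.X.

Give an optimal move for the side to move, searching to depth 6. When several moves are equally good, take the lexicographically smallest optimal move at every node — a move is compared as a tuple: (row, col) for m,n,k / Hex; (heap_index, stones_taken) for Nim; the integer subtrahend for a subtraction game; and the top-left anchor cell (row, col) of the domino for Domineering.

X's best at [..OO/X.X./O.X.]: (1,1)

[..OO/X.X./O.X.] X move#1: (0,0):-1/X.OO/X.X./O.X., (0,1):-1/.XOO/X.X./O.X., (1,1):+1/..OO/XXX./O.X.*, (1,3):-1/..OO/X.XX/O.X., (2,1):-1/..OO/X.X./OXX., (2,3):-1/..OO/X.X./O.XX
[..OO/XXX./O.X.] end (terminal -1, O#2); searched ..OO/X.X./O.X. to 6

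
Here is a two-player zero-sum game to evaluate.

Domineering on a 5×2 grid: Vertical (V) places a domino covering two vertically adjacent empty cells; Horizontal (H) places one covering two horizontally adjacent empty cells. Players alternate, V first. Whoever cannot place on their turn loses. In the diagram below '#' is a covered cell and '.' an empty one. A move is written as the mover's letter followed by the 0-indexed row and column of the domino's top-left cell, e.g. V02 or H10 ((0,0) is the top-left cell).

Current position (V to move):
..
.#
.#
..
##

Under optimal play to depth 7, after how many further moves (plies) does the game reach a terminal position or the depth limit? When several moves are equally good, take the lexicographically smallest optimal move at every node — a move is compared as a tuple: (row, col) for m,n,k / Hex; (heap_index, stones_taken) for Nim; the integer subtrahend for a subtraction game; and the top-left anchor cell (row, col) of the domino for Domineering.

ply 1, V at ../.#/.#/../## | V00=-1→#./##/.#/../##*; V10=-1→../##/##/../##; V20=-1→../.#/##/#./##
ply 2, H at #./##/.#/../## | H30=+1→#./##/.#/##/##*
ply 3: #./##/.#/##/## is terminal -1 (V); from ../.#/.#/../## depth 7

PV length from [../.#/.#/../##]: 2 plies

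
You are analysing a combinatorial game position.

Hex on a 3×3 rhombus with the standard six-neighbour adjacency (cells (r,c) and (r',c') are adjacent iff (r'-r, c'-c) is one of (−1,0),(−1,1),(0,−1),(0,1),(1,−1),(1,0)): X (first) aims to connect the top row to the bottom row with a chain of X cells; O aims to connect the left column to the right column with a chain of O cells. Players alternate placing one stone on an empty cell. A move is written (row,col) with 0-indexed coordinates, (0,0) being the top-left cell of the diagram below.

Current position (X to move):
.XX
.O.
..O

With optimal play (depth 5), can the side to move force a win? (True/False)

ply 1, X at .XX/.O./..O | (0,0)=-1→XXX/.O./..O*; (1,0)=-1→.XX/XO./..O; (1,2)=-1→.XX/.OX/..O; (2,0)=-1→.XX/.O./X.O; (2,1)=-1→.XX/.O./.XO
ply 2, O at XXX/.O./..O | (1,0)=+1→XXX/OO./..O*; (1,2)=+1→XXX/.OO/..O; (2,0)=+1→XXX/.O./O.O; (2,1)=+1→XXX/.O./.OO
ply 3, X at XXX/OO./..O | (1,2)=-1→XXX/OOX/..O*; (2,0)=-1→XXX/OO./X.O; (2,1)=-1→XXX/OO./.XO
ply 4, O at XXX/OOX/..O | (2,0)=-1→XXX/OOX/O.O; (2,1)=+1→XXX/OOX/.OO*
ply 5: XXX/OOX/.OO is terminal -1 (X); from .XX/.O./..O depth 5

X winning at [.XX/.O./..O]: False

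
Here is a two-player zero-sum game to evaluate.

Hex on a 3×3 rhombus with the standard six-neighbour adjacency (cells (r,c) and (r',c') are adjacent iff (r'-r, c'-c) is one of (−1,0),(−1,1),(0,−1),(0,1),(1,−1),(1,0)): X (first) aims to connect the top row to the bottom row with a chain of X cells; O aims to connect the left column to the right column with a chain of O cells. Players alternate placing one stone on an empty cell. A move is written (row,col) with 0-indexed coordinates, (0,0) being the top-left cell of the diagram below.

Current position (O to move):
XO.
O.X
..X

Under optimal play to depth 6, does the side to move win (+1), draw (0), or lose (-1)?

p1 O@[XO./O.X/..X]: (0,2)[XOO/O.X/..X]+1* (1,1)[XO./OOX/..X]-1 (2,0)[XO./O.X/O.X]-1 (2,1)[XO./O.X/.OX]-1
p2 X@[XOO/O.X/..X] terminal -1; root [XO./O.X/..X] d6

value(XO./O.X/..X, O) = +1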